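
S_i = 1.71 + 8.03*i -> [1.71, 9.74, 17.77, 25.8, 33.83]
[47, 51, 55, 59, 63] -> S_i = 47 + 4*i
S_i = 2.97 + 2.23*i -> [2.97, 5.2, 7.43, 9.66, 11.89]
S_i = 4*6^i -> [4, 24, 144, 864, 5184]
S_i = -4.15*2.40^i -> [-4.15, -9.96, -23.9, -57.37, -137.69]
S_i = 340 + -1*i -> [340, 339, 338, 337, 336]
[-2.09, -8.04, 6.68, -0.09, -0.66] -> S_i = Random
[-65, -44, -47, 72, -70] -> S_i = Random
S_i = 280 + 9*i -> [280, 289, 298, 307, 316]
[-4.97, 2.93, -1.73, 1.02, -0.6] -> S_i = -4.97*(-0.59)^i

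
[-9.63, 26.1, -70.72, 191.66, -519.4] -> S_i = -9.63*(-2.71)^i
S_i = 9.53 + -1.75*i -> [9.53, 7.78, 6.03, 4.28, 2.53]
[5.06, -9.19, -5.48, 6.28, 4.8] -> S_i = Random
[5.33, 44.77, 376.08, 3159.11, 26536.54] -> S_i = 5.33*8.40^i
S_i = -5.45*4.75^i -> [-5.45, -25.89, -122.97, -584.09, -2774.41]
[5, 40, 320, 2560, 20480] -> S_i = 5*8^i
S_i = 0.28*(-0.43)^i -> [0.28, -0.12, 0.05, -0.02, 0.01]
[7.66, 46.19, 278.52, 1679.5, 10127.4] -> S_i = 7.66*6.03^i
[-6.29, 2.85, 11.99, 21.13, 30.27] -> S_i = -6.29 + 9.14*i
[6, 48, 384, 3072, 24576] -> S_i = 6*8^i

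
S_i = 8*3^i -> [8, 24, 72, 216, 648]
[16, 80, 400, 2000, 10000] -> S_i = 16*5^i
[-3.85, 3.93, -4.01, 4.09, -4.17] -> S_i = -3.85*(-1.02)^i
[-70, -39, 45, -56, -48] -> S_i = Random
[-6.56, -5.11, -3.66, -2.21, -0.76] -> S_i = -6.56 + 1.45*i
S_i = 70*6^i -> [70, 420, 2520, 15120, 90720]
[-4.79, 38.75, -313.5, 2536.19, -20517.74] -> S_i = -4.79*(-8.09)^i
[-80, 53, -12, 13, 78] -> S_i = Random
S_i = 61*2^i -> [61, 122, 244, 488, 976]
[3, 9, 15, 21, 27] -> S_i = 3 + 6*i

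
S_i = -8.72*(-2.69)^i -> [-8.72, 23.46, -63.1, 169.74, -456.59]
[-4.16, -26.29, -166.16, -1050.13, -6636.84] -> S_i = -4.16*6.32^i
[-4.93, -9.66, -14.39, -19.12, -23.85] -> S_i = -4.93 + -4.73*i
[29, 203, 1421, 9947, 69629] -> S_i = 29*7^i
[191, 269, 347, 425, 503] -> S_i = 191 + 78*i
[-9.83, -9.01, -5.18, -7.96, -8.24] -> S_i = Random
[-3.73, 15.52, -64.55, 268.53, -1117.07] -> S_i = -3.73*(-4.16)^i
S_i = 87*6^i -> [87, 522, 3132, 18792, 112752]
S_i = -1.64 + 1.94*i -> [-1.64, 0.3, 2.24, 4.18, 6.12]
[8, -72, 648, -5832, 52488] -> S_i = 8*-9^i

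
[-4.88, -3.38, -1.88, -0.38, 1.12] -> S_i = -4.88 + 1.50*i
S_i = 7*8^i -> [7, 56, 448, 3584, 28672]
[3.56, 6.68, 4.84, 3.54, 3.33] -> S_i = Random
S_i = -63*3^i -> [-63, -189, -567, -1701, -5103]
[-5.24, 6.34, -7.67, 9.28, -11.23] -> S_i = -5.24*(-1.21)^i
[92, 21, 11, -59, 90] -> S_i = Random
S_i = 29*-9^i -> [29, -261, 2349, -21141, 190269]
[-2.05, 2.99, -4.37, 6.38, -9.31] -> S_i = -2.05*(-1.46)^i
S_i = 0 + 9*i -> [0, 9, 18, 27, 36]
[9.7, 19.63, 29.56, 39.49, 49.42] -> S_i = 9.70 + 9.93*i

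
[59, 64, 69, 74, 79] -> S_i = 59 + 5*i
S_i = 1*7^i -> [1, 7, 49, 343, 2401]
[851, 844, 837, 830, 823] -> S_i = 851 + -7*i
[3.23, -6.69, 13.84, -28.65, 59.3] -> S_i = 3.23*(-2.07)^i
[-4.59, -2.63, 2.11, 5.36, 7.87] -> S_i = Random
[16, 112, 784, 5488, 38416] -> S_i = 16*7^i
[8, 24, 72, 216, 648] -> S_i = 8*3^i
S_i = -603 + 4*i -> [-603, -599, -595, -591, -587]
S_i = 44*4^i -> [44, 176, 704, 2816, 11264]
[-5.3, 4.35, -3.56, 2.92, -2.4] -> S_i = -5.30*(-0.82)^i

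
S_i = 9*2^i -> [9, 18, 36, 72, 144]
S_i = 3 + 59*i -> [3, 62, 121, 180, 239]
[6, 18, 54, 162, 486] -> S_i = 6*3^i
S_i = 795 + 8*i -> [795, 803, 811, 819, 827]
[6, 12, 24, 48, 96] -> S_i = 6*2^i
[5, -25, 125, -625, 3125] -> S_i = 5*-5^i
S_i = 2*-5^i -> [2, -10, 50, -250, 1250]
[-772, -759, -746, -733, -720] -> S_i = -772 + 13*i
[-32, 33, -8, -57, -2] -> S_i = Random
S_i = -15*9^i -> [-15, -135, -1215, -10935, -98415]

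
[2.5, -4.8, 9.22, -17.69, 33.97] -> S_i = 2.50*(-1.92)^i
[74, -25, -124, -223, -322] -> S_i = 74 + -99*i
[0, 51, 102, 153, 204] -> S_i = 0 + 51*i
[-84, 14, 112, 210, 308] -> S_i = -84 + 98*i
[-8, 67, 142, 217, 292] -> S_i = -8 + 75*i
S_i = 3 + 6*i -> [3, 9, 15, 21, 27]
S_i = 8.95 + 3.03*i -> [8.95, 11.98, 15.01, 18.04, 21.07]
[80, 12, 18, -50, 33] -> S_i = Random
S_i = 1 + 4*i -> [1, 5, 9, 13, 17]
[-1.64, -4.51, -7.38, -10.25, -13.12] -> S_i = -1.64 + -2.87*i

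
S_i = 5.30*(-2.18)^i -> [5.3, -11.55, 25.19, -54.91, 119.7]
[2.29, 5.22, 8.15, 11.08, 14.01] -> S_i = 2.29 + 2.93*i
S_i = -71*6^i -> [-71, -426, -2556, -15336, -92016]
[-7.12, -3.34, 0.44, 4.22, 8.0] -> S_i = -7.12 + 3.78*i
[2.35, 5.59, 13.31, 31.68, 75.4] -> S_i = 2.35*2.38^i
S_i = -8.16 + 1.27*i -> [-8.16, -6.89, -5.62, -4.35, -3.08]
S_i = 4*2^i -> [4, 8, 16, 32, 64]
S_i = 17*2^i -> [17, 34, 68, 136, 272]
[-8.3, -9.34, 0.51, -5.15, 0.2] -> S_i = Random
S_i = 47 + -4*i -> [47, 43, 39, 35, 31]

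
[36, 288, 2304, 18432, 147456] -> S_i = 36*8^i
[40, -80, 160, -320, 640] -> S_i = 40*-2^i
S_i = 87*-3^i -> [87, -261, 783, -2349, 7047]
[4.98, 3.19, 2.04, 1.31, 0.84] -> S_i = 4.98*0.64^i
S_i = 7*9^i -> [7, 63, 567, 5103, 45927]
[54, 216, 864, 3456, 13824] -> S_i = 54*4^i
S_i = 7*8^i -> [7, 56, 448, 3584, 28672]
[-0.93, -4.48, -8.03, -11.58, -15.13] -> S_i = -0.93 + -3.55*i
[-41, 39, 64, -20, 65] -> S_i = Random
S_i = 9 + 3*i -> [9, 12, 15, 18, 21]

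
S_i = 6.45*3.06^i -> [6.45, 19.74, 60.4, 184.81, 565.52]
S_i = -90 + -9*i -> [-90, -99, -108, -117, -126]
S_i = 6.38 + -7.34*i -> [6.38, -0.96, -8.3, -15.64, -22.98]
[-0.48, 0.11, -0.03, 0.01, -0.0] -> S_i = -0.48*(-0.23)^i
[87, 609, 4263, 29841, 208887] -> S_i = 87*7^i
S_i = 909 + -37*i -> [909, 872, 835, 798, 761]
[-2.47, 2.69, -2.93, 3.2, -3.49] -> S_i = -2.47*(-1.09)^i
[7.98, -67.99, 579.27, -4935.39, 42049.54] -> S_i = 7.98*(-8.52)^i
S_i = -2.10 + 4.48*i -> [-2.1, 2.38, 6.86, 11.34, 15.82]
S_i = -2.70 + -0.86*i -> [-2.7, -3.56, -4.42, -5.28, -6.14]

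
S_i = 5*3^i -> [5, 15, 45, 135, 405]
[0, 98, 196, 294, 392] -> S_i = 0 + 98*i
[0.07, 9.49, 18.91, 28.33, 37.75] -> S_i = 0.07 + 9.42*i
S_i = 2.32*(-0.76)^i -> [2.32, -1.76, 1.34, -1.02, 0.77]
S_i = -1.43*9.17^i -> [-1.43, -13.11, -120.25, -1102.67, -10111.45]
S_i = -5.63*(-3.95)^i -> [-5.63, 22.24, -87.84, 346.98, -1370.56]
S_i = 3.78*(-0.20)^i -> [3.78, -0.76, 0.15, -0.03, 0.01]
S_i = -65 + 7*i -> [-65, -58, -51, -44, -37]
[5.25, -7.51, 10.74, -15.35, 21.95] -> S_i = 5.25*(-1.43)^i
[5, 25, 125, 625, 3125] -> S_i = 5*5^i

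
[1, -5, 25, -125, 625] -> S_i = 1*-5^i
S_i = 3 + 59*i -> [3, 62, 121, 180, 239]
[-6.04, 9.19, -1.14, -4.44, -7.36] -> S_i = Random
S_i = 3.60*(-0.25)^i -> [3.6, -0.9, 0.22, -0.06, 0.01]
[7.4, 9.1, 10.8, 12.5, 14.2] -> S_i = 7.40 + 1.70*i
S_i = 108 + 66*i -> [108, 174, 240, 306, 372]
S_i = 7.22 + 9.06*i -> [7.22, 16.28, 25.34, 34.4, 43.46]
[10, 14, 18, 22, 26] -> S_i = 10 + 4*i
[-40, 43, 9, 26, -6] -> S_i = Random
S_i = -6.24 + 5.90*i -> [-6.24, -0.34, 5.56, 11.46, 17.36]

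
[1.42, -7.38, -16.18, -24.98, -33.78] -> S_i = 1.42 + -8.80*i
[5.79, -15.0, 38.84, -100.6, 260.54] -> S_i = 5.79*(-2.59)^i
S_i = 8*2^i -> [8, 16, 32, 64, 128]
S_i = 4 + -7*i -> [4, -3, -10, -17, -24]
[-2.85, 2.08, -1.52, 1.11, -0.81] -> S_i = -2.85*(-0.73)^i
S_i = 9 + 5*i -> [9, 14, 19, 24, 29]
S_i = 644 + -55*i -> [644, 589, 534, 479, 424]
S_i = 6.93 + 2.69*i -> [6.93, 9.62, 12.31, 15.0, 17.69]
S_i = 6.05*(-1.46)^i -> [6.05, -8.83, 12.9, -18.83, 27.49]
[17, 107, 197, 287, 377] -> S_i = 17 + 90*i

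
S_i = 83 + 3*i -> [83, 86, 89, 92, 95]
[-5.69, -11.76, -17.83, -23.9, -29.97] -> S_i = -5.69 + -6.07*i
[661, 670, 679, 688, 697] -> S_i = 661 + 9*i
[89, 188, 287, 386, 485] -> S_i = 89 + 99*i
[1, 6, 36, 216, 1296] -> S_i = 1*6^i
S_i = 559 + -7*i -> [559, 552, 545, 538, 531]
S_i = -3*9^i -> [-3, -27, -243, -2187, -19683]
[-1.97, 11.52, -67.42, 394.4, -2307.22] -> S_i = -1.97*(-5.85)^i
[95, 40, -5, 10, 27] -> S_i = Random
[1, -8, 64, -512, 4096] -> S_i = 1*-8^i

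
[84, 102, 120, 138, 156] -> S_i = 84 + 18*i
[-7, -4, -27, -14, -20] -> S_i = Random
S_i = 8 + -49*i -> [8, -41, -90, -139, -188]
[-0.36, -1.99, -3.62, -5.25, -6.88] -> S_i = -0.36 + -1.63*i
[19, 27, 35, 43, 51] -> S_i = 19 + 8*i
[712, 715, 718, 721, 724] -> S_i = 712 + 3*i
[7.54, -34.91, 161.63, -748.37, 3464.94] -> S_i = 7.54*(-4.63)^i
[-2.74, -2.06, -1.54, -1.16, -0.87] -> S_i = -2.74*0.75^i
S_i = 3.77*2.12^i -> [3.77, 7.99, 16.94, 35.92, 76.15]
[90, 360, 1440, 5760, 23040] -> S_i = 90*4^i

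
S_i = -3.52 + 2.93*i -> [-3.52, -0.59, 2.34, 5.27, 8.2]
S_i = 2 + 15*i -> [2, 17, 32, 47, 62]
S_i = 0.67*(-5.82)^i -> [0.67, -3.9, 22.69, -132.08, 768.72]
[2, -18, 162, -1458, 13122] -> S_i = 2*-9^i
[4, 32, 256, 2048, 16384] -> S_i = 4*8^i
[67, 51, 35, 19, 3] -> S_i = 67 + -16*i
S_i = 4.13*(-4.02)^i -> [4.13, -16.6, 66.74, -268.3, 1078.58]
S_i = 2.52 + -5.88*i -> [2.52, -3.36, -9.24, -15.12, -21.0]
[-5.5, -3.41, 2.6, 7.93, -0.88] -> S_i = Random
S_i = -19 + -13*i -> [-19, -32, -45, -58, -71]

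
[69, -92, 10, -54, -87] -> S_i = Random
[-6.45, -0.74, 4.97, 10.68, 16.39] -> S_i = -6.45 + 5.71*i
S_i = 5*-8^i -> [5, -40, 320, -2560, 20480]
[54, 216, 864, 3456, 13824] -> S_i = 54*4^i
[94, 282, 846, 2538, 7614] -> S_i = 94*3^i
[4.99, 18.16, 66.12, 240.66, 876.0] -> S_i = 4.99*3.64^i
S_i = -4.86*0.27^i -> [-4.86, -1.31, -0.35, -0.1, -0.03]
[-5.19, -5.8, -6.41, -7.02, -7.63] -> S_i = -5.19 + -0.61*i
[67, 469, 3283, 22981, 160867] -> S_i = 67*7^i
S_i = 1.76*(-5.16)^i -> [1.76, -9.08, 46.86, -241.8, 1247.7]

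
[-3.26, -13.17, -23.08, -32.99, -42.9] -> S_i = -3.26 + -9.91*i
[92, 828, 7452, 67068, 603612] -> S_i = 92*9^i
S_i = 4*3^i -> [4, 12, 36, 108, 324]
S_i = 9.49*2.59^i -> [9.49, 24.58, 63.66, 164.88, 427.04]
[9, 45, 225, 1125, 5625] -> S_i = 9*5^i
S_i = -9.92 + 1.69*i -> [-9.92, -8.23, -6.54, -4.85, -3.16]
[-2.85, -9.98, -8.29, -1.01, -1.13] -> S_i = Random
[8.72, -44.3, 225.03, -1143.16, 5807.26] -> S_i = 8.72*(-5.08)^i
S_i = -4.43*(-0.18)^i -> [-4.43, 0.8, -0.14, 0.03, -0.0]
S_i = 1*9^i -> [1, 9, 81, 729, 6561]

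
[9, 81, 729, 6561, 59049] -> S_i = 9*9^i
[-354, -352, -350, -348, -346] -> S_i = -354 + 2*i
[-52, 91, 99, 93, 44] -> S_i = Random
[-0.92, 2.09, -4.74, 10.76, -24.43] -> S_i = -0.92*(-2.27)^i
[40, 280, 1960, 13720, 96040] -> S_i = 40*7^i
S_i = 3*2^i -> [3, 6, 12, 24, 48]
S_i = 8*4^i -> [8, 32, 128, 512, 2048]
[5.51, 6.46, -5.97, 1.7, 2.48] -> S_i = Random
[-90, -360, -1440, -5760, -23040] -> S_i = -90*4^i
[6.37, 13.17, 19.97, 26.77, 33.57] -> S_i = 6.37 + 6.80*i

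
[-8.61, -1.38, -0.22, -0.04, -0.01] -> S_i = -8.61*0.16^i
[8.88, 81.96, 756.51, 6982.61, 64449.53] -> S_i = 8.88*9.23^i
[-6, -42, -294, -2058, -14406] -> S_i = -6*7^i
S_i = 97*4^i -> [97, 388, 1552, 6208, 24832]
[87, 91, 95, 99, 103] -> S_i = 87 + 4*i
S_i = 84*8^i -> [84, 672, 5376, 43008, 344064]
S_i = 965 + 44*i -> [965, 1009, 1053, 1097, 1141]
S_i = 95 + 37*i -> [95, 132, 169, 206, 243]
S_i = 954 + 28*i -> [954, 982, 1010, 1038, 1066]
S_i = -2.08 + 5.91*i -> [-2.08, 3.83, 9.74, 15.65, 21.56]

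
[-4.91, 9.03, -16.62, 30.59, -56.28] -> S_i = -4.91*(-1.84)^i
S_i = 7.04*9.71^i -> [7.04, 68.36, 663.76, 6445.11, 62582.02]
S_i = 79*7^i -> [79, 553, 3871, 27097, 189679]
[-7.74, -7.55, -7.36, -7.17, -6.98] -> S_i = -7.74 + 0.19*i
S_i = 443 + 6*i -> [443, 449, 455, 461, 467]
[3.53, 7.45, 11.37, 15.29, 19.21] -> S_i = 3.53 + 3.92*i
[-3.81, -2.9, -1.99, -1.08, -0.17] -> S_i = -3.81 + 0.91*i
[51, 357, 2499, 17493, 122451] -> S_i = 51*7^i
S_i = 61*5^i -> [61, 305, 1525, 7625, 38125]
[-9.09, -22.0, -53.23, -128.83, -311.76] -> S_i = -9.09*2.42^i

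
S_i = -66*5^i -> [-66, -330, -1650, -8250, -41250]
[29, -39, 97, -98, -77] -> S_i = Random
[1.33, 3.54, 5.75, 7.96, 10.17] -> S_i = 1.33 + 2.21*i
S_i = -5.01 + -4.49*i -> [-5.01, -9.5, -13.99, -18.48, -22.97]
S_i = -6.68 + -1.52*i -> [-6.68, -8.2, -9.72, -11.24, -12.76]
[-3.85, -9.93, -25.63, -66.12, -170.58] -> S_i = -3.85*2.58^i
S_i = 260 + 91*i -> [260, 351, 442, 533, 624]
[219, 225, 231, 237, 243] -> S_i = 219 + 6*i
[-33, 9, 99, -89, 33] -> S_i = Random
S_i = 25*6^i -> [25, 150, 900, 5400, 32400]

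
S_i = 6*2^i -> [6, 12, 24, 48, 96]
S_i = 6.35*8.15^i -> [6.35, 51.75, 421.78, 3437.53, 28015.87]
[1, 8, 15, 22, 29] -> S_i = 1 + 7*i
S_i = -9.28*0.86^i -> [-9.28, -7.98, -6.86, -5.9, -5.08]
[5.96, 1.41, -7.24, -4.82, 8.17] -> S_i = Random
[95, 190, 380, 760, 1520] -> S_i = 95*2^i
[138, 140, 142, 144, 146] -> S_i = 138 + 2*i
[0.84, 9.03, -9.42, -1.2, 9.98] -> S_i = Random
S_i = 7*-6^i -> [7, -42, 252, -1512, 9072]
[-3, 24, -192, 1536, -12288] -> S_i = -3*-8^i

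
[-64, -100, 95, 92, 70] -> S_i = Random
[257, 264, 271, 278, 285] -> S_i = 257 + 7*i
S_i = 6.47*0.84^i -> [6.47, 5.43, 4.57, 3.83, 3.22]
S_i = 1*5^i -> [1, 5, 25, 125, 625]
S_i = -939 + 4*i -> [-939, -935, -931, -927, -923]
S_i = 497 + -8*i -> [497, 489, 481, 473, 465]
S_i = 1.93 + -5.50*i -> [1.93, -3.57, -9.07, -14.57, -20.07]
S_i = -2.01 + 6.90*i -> [-2.01, 4.89, 11.79, 18.69, 25.59]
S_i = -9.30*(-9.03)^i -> [-9.3, 83.98, -758.33, 6847.72, -61834.94]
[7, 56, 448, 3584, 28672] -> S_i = 7*8^i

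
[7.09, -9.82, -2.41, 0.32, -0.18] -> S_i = Random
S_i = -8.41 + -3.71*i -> [-8.41, -12.12, -15.83, -19.54, -23.25]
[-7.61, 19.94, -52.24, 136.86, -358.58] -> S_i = -7.61*(-2.62)^i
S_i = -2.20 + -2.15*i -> [-2.2, -4.35, -6.5, -8.65, -10.8]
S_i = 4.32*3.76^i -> [4.32, 16.24, 61.07, 229.64, 863.45]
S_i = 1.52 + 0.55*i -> [1.52, 2.07, 2.62, 3.17, 3.72]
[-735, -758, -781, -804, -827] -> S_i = -735 + -23*i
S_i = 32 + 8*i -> [32, 40, 48, 56, 64]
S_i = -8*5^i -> [-8, -40, -200, -1000, -5000]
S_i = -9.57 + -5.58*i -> [-9.57, -15.15, -20.73, -26.31, -31.89]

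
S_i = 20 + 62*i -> [20, 82, 144, 206, 268]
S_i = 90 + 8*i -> [90, 98, 106, 114, 122]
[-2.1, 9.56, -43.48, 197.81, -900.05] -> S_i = -2.10*(-4.55)^i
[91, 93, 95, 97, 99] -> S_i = 91 + 2*i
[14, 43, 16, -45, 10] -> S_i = Random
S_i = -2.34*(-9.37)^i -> [-2.34, 21.93, -205.44, 1925.02, -18037.41]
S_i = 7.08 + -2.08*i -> [7.08, 5.0, 2.92, 0.84, -1.24]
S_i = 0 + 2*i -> [0, 2, 4, 6, 8]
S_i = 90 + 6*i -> [90, 96, 102, 108, 114]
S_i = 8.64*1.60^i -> [8.64, 13.82, 22.12, 35.39, 56.62]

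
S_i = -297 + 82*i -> [-297, -215, -133, -51, 31]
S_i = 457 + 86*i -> [457, 543, 629, 715, 801]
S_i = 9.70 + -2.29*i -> [9.7, 7.41, 5.12, 2.83, 0.54]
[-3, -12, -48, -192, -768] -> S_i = -3*4^i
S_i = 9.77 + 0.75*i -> [9.77, 10.52, 11.27, 12.02, 12.77]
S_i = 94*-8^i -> [94, -752, 6016, -48128, 385024]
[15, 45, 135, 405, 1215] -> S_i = 15*3^i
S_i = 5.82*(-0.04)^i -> [5.82, -0.23, 0.01, -0.0, 0.0]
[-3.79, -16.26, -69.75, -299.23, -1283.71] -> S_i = -3.79*4.29^i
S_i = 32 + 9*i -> [32, 41, 50, 59, 68]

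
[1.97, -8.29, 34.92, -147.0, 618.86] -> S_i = 1.97*(-4.21)^i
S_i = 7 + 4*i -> [7, 11, 15, 19, 23]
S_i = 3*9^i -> [3, 27, 243, 2187, 19683]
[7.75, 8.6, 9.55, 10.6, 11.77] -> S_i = 7.75*1.11^i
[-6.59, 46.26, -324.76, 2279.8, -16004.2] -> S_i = -6.59*(-7.02)^i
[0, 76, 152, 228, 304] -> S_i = 0 + 76*i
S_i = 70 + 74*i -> [70, 144, 218, 292, 366]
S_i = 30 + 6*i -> [30, 36, 42, 48, 54]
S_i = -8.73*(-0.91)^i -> [-8.73, 7.94, -7.23, 6.58, -5.99]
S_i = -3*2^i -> [-3, -6, -12, -24, -48]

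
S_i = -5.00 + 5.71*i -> [-5.0, 0.71, 6.42, 12.13, 17.84]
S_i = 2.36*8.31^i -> [2.36, 19.61, 162.97, 1354.3, 11254.24]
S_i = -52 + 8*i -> [-52, -44, -36, -28, -20]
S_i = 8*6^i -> [8, 48, 288, 1728, 10368]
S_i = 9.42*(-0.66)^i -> [9.42, -6.22, 4.1, -2.71, 1.79]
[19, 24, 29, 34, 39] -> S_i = 19 + 5*i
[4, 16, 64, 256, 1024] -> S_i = 4*4^i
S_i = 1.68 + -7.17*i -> [1.68, -5.49, -12.66, -19.83, -27.0]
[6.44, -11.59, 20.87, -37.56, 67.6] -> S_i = 6.44*(-1.80)^i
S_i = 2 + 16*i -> [2, 18, 34, 50, 66]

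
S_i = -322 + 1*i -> [-322, -321, -320, -319, -318]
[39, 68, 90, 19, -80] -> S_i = Random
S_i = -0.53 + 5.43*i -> [-0.53, 4.9, 10.33, 15.76, 21.19]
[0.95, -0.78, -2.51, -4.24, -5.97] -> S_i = 0.95 + -1.73*i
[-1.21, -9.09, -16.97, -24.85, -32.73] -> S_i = -1.21 + -7.88*i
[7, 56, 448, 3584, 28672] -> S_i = 7*8^i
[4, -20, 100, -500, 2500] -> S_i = 4*-5^i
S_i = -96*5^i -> [-96, -480, -2400, -12000, -60000]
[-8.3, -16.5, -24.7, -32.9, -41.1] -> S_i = -8.30 + -8.20*i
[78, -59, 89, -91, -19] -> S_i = Random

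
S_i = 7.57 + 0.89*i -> [7.57, 8.46, 9.35, 10.24, 11.13]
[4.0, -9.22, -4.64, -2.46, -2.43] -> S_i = Random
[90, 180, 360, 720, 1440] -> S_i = 90*2^i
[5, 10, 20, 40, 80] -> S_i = 5*2^i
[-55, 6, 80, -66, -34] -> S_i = Random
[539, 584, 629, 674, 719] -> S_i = 539 + 45*i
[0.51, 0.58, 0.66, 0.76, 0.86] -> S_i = 0.51*1.14^i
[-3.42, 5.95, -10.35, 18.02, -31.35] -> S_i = -3.42*(-1.74)^i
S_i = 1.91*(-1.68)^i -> [1.91, -3.21, 5.39, -9.06, 15.21]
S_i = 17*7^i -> [17, 119, 833, 5831, 40817]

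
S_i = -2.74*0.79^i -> [-2.74, -2.16, -1.71, -1.35, -1.07]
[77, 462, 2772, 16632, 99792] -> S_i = 77*6^i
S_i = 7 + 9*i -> [7, 16, 25, 34, 43]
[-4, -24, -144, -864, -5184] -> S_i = -4*6^i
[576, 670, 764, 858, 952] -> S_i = 576 + 94*i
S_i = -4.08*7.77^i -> [-4.08, -31.7, -246.32, -1913.92, -14871.14]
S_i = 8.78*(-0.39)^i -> [8.78, -3.42, 1.34, -0.52, 0.2]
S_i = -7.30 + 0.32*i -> [-7.3, -6.98, -6.66, -6.34, -6.02]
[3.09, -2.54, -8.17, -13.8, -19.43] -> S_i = 3.09 + -5.63*i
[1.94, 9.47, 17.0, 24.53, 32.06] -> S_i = 1.94 + 7.53*i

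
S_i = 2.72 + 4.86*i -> [2.72, 7.58, 12.44, 17.3, 22.16]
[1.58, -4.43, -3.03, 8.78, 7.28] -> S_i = Random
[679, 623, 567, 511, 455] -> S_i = 679 + -56*i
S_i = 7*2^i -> [7, 14, 28, 56, 112]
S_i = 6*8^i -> [6, 48, 384, 3072, 24576]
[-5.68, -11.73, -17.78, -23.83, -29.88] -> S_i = -5.68 + -6.05*i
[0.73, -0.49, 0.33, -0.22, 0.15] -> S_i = 0.73*(-0.67)^i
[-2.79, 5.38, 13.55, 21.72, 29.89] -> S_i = -2.79 + 8.17*i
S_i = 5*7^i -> [5, 35, 245, 1715, 12005]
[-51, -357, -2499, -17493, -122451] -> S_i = -51*7^i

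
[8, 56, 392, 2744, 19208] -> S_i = 8*7^i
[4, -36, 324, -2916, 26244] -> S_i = 4*-9^i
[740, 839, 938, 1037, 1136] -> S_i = 740 + 99*i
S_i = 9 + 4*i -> [9, 13, 17, 21, 25]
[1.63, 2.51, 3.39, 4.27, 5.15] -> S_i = 1.63 + 0.88*i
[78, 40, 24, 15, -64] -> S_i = Random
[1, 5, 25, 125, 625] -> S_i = 1*5^i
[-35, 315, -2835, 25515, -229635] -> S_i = -35*-9^i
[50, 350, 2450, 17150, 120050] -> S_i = 50*7^i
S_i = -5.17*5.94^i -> [-5.17, -30.71, -182.42, -1083.55, -6436.3]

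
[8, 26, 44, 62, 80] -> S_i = 8 + 18*i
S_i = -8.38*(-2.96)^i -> [-8.38, 24.8, -73.42, 217.33, -643.3]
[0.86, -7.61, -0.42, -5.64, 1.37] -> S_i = Random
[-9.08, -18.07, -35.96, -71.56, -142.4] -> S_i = -9.08*1.99^i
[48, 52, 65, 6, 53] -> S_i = Random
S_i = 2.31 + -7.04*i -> [2.31, -4.73, -11.77, -18.81, -25.85]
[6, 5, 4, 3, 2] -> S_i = 6 + -1*i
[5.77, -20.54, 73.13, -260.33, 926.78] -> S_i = 5.77*(-3.56)^i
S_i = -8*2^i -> [-8, -16, -32, -64, -128]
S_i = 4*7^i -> [4, 28, 196, 1372, 9604]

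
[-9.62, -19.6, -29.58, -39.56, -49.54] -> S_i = -9.62 + -9.98*i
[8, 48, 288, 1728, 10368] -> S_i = 8*6^i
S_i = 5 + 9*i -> [5, 14, 23, 32, 41]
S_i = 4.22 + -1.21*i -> [4.22, 3.01, 1.8, 0.59, -0.62]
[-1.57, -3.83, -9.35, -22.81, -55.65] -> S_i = -1.57*2.44^i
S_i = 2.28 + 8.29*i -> [2.28, 10.57, 18.86, 27.15, 35.44]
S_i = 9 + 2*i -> [9, 11, 13, 15, 17]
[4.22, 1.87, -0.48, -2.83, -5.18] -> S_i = 4.22 + -2.35*i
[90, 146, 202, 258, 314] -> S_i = 90 + 56*i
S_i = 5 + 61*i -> [5, 66, 127, 188, 249]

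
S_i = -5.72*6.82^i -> [-5.72, -39.01, -266.05, -1814.47, -12374.67]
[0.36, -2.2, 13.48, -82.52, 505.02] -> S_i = 0.36*(-6.12)^i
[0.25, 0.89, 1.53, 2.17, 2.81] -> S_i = 0.25 + 0.64*i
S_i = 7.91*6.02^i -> [7.91, 47.62, 286.66, 1725.7, 10388.73]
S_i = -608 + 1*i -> [-608, -607, -606, -605, -604]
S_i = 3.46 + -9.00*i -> [3.46, -5.54, -14.54, -23.54, -32.54]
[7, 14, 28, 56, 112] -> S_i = 7*2^i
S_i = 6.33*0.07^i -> [6.33, 0.44, 0.03, 0.0, 0.0]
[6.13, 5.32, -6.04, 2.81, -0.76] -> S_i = Random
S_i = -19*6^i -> [-19, -114, -684, -4104, -24624]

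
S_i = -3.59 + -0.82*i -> [-3.59, -4.41, -5.23, -6.05, -6.87]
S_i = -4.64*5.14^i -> [-4.64, -23.85, -122.59, -630.1, -3238.7]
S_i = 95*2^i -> [95, 190, 380, 760, 1520]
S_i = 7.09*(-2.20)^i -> [7.09, -15.6, 34.32, -75.49, 166.09]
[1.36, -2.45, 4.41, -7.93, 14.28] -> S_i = 1.36*(-1.80)^i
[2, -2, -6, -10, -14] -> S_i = 2 + -4*i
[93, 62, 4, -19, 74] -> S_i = Random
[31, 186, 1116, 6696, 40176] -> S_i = 31*6^i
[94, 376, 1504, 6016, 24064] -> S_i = 94*4^i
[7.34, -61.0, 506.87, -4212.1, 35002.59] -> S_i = 7.34*(-8.31)^i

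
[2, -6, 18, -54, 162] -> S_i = 2*-3^i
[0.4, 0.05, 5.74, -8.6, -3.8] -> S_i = Random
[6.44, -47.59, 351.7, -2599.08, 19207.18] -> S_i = 6.44*(-7.39)^i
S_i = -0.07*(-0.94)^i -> [-0.07, 0.07, -0.06, 0.06, -0.05]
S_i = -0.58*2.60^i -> [-0.58, -1.51, -3.92, -10.19, -26.5]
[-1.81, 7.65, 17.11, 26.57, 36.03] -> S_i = -1.81 + 9.46*i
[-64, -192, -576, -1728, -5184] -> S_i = -64*3^i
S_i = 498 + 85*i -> [498, 583, 668, 753, 838]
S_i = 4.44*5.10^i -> [4.44, 22.64, 115.48, 588.97, 3003.75]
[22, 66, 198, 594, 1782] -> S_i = 22*3^i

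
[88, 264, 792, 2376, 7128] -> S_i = 88*3^i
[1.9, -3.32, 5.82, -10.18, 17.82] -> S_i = 1.90*(-1.75)^i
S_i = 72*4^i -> [72, 288, 1152, 4608, 18432]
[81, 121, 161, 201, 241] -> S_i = 81 + 40*i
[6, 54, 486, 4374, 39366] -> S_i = 6*9^i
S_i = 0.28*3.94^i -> [0.28, 1.1, 4.35, 17.13, 67.48]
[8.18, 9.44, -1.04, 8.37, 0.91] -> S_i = Random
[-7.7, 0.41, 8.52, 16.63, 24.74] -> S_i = -7.70 + 8.11*i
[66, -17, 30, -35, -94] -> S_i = Random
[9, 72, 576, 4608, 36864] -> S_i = 9*8^i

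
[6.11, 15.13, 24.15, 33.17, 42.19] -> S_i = 6.11 + 9.02*i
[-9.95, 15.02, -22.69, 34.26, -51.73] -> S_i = -9.95*(-1.51)^i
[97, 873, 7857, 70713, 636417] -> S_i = 97*9^i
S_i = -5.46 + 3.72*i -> [-5.46, -1.74, 1.98, 5.7, 9.42]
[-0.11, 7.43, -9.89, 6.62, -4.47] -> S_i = Random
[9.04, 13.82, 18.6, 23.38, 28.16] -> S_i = 9.04 + 4.78*i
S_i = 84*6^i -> [84, 504, 3024, 18144, 108864]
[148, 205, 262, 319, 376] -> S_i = 148 + 57*i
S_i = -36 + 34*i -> [-36, -2, 32, 66, 100]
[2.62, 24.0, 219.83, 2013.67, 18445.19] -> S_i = 2.62*9.16^i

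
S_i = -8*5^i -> [-8, -40, -200, -1000, -5000]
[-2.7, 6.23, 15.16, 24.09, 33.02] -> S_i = -2.70 + 8.93*i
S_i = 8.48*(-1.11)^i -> [8.48, -9.41, 10.45, -11.6, 12.87]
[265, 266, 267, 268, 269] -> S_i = 265 + 1*i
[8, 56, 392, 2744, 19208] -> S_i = 8*7^i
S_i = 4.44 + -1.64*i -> [4.44, 2.8, 1.16, -0.48, -2.12]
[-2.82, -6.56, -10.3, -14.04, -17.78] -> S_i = -2.82 + -3.74*i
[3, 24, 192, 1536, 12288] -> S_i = 3*8^i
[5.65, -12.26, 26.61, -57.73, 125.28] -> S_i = 5.65*(-2.17)^i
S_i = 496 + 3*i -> [496, 499, 502, 505, 508]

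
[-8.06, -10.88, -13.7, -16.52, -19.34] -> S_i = -8.06 + -2.82*i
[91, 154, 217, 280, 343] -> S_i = 91 + 63*i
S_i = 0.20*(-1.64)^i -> [0.2, -0.33, 0.54, -0.88, 1.45]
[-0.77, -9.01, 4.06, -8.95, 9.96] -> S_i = Random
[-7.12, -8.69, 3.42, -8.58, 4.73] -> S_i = Random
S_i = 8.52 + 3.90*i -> [8.52, 12.42, 16.32, 20.22, 24.12]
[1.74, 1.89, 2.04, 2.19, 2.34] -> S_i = 1.74 + 0.15*i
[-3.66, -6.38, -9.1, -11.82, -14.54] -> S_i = -3.66 + -2.72*i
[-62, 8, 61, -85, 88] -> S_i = Random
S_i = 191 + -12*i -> [191, 179, 167, 155, 143]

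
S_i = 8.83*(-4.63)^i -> [8.83, -40.88, 189.29, -876.4, 4057.74]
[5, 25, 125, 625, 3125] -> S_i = 5*5^i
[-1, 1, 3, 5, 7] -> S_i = -1 + 2*i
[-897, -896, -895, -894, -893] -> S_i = -897 + 1*i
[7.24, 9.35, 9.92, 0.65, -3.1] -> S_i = Random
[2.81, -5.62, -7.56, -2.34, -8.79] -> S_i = Random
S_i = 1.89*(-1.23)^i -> [1.89, -2.32, 2.86, -3.52, 4.33]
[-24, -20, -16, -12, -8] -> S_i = -24 + 4*i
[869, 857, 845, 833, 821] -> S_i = 869 + -12*i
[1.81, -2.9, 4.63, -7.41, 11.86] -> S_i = 1.81*(-1.60)^i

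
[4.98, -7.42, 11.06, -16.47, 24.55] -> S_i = 4.98*(-1.49)^i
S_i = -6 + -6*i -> [-6, -12, -18, -24, -30]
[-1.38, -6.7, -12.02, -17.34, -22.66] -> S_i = -1.38 + -5.32*i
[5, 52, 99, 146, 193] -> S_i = 5 + 47*i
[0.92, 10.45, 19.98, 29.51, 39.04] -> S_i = 0.92 + 9.53*i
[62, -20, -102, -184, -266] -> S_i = 62 + -82*i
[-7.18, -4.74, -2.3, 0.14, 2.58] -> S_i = -7.18 + 2.44*i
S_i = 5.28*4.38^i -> [5.28, 23.13, 101.29, 443.67, 1943.26]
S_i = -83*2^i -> [-83, -166, -332, -664, -1328]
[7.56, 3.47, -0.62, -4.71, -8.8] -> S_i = 7.56 + -4.09*i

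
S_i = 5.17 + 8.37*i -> [5.17, 13.54, 21.91, 30.28, 38.65]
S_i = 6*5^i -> [6, 30, 150, 750, 3750]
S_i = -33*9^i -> [-33, -297, -2673, -24057, -216513]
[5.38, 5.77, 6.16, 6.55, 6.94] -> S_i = 5.38 + 0.39*i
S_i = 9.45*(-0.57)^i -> [9.45, -5.39, 3.07, -1.75, 1.0]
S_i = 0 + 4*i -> [0, 4, 8, 12, 16]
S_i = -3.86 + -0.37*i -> [-3.86, -4.23, -4.6, -4.97, -5.34]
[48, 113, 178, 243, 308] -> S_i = 48 + 65*i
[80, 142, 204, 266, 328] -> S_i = 80 + 62*i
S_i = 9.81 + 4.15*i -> [9.81, 13.96, 18.11, 22.26, 26.41]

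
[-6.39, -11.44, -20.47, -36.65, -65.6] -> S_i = -6.39*1.79^i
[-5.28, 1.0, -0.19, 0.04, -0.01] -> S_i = -5.28*(-0.19)^i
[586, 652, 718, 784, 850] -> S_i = 586 + 66*i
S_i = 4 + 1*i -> [4, 5, 6, 7, 8]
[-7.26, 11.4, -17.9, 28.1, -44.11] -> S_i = -7.26*(-1.57)^i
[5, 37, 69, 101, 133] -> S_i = 5 + 32*i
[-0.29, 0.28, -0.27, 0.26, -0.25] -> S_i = -0.29*(-0.96)^i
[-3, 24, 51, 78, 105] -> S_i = -3 + 27*i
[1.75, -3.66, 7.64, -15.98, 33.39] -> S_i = 1.75*(-2.09)^i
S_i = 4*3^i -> [4, 12, 36, 108, 324]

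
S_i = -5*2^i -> [-5, -10, -20, -40, -80]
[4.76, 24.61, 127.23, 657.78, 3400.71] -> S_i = 4.76*5.17^i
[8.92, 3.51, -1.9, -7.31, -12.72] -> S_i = 8.92 + -5.41*i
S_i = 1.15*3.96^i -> [1.15, 4.55, 18.03, 71.41, 282.8]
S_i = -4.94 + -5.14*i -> [-4.94, -10.08, -15.22, -20.36, -25.5]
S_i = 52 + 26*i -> [52, 78, 104, 130, 156]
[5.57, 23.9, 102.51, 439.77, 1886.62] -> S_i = 5.57*4.29^i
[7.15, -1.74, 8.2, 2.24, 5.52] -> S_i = Random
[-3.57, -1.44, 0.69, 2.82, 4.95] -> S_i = -3.57 + 2.13*i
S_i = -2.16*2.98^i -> [-2.16, -6.44, -19.18, -57.16, -170.34]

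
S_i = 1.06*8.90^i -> [1.06, 9.43, 83.96, 747.27, 6650.68]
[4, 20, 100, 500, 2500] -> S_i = 4*5^i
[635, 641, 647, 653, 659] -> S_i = 635 + 6*i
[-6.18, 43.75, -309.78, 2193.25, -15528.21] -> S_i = -6.18*(-7.08)^i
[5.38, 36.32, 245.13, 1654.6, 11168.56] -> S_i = 5.38*6.75^i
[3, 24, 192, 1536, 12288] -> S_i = 3*8^i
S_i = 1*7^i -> [1, 7, 49, 343, 2401]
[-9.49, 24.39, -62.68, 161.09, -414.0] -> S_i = -9.49*(-2.57)^i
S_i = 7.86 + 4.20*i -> [7.86, 12.06, 16.26, 20.46, 24.66]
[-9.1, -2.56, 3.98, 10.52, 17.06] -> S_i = -9.10 + 6.54*i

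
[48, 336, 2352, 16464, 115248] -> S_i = 48*7^i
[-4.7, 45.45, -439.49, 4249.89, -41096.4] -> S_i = -4.70*(-9.67)^i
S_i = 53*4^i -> [53, 212, 848, 3392, 13568]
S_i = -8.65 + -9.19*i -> [-8.65, -17.84, -27.03, -36.22, -45.41]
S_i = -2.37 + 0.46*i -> [-2.37, -1.91, -1.45, -0.99, -0.53]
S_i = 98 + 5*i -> [98, 103, 108, 113, 118]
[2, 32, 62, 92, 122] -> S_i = 2 + 30*i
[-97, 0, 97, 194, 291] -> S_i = -97 + 97*i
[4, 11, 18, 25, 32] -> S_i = 4 + 7*i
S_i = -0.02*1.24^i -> [-0.02, -0.02, -0.03, -0.04, -0.05]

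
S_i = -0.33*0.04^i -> [-0.33, -0.01, -0.0, -0.0, -0.0]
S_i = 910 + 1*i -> [910, 911, 912, 913, 914]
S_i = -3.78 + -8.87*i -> [-3.78, -12.65, -21.52, -30.39, -39.26]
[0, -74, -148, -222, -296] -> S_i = 0 + -74*i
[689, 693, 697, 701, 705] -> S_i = 689 + 4*i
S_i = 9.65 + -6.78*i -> [9.65, 2.87, -3.91, -10.69, -17.47]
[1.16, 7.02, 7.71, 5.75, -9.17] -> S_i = Random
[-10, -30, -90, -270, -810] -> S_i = -10*3^i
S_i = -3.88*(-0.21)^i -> [-3.88, 0.81, -0.17, 0.04, -0.01]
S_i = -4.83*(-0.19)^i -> [-4.83, 0.92, -0.17, 0.03, -0.01]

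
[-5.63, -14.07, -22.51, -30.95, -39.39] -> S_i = -5.63 + -8.44*i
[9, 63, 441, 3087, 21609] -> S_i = 9*7^i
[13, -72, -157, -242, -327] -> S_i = 13 + -85*i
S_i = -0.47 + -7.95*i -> [-0.47, -8.42, -16.37, -24.32, -32.27]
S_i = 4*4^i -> [4, 16, 64, 256, 1024]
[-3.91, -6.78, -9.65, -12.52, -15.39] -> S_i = -3.91 + -2.87*i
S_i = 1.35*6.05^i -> [1.35, 8.17, 49.41, 298.95, 1808.65]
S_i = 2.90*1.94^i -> [2.9, 5.63, 10.91, 21.17, 41.08]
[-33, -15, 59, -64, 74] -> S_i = Random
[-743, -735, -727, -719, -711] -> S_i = -743 + 8*i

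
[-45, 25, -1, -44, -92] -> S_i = Random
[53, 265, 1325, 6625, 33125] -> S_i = 53*5^i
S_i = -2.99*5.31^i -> [-2.99, -15.88, -84.31, -447.67, -2377.11]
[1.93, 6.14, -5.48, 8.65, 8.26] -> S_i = Random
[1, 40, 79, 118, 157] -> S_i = 1 + 39*i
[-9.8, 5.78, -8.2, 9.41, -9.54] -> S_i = Random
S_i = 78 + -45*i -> [78, 33, -12, -57, -102]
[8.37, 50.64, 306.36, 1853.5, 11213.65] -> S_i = 8.37*6.05^i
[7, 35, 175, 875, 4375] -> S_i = 7*5^i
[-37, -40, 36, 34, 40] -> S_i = Random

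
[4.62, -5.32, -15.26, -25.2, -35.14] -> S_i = 4.62 + -9.94*i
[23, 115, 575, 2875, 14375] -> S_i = 23*5^i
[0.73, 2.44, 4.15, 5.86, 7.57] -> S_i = 0.73 + 1.71*i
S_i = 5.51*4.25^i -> [5.51, 23.42, 99.52, 422.98, 1797.66]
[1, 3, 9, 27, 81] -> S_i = 1*3^i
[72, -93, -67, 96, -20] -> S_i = Random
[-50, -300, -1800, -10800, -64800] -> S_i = -50*6^i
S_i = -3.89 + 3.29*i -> [-3.89, -0.6, 2.69, 5.98, 9.27]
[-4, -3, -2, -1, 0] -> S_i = -4 + 1*i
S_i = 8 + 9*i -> [8, 17, 26, 35, 44]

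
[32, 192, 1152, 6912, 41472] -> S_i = 32*6^i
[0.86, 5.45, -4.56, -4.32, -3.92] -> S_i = Random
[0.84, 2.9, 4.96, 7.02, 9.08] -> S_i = 0.84 + 2.06*i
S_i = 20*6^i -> [20, 120, 720, 4320, 25920]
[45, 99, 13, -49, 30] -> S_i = Random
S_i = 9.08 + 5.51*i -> [9.08, 14.59, 20.1, 25.61, 31.12]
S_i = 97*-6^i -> [97, -582, 3492, -20952, 125712]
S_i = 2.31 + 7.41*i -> [2.31, 9.72, 17.13, 24.54, 31.95]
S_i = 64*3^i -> [64, 192, 576, 1728, 5184]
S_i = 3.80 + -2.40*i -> [3.8, 1.4, -1.0, -3.4, -5.8]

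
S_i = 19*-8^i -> [19, -152, 1216, -9728, 77824]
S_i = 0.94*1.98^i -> [0.94, 1.86, 3.69, 7.3, 14.45]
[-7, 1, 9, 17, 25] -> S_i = -7 + 8*i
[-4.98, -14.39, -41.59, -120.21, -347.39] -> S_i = -4.98*2.89^i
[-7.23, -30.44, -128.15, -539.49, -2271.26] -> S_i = -7.23*4.21^i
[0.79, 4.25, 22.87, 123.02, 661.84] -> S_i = 0.79*5.38^i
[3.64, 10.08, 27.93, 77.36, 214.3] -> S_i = 3.64*2.77^i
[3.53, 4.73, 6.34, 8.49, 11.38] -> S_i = 3.53*1.34^i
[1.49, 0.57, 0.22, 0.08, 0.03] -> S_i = 1.49*0.38^i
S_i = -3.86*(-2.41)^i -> [-3.86, 9.3, -22.42, 54.03, -130.21]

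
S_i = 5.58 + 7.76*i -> [5.58, 13.34, 21.1, 28.86, 36.62]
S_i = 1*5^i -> [1, 5, 25, 125, 625]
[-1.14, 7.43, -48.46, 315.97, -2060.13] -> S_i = -1.14*(-6.52)^i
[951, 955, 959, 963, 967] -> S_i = 951 + 4*i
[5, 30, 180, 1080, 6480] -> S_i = 5*6^i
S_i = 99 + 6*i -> [99, 105, 111, 117, 123]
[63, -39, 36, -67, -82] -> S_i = Random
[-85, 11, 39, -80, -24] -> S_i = Random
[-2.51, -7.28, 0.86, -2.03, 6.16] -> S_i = Random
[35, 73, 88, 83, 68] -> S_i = Random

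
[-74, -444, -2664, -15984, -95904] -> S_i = -74*6^i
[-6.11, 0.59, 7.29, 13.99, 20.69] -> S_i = -6.11 + 6.70*i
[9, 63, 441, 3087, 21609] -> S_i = 9*7^i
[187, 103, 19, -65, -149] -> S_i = 187 + -84*i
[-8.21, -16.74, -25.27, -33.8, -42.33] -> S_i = -8.21 + -8.53*i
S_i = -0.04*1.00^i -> [-0.04, -0.04, -0.04, -0.04, -0.04]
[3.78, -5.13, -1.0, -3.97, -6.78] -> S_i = Random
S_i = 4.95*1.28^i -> [4.95, 6.34, 8.11, 10.38, 13.29]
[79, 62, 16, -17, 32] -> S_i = Random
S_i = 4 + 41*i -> [4, 45, 86, 127, 168]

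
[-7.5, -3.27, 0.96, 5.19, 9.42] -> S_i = -7.50 + 4.23*i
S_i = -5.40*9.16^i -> [-5.4, -49.46, -453.09, -4150.31, -38016.81]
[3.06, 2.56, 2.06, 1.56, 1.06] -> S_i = 3.06 + -0.50*i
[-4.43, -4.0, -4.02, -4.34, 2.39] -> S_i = Random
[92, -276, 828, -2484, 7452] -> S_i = 92*-3^i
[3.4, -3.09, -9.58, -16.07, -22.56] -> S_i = 3.40 + -6.49*i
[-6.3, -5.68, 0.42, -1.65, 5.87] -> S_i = Random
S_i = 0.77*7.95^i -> [0.77, 6.12, 48.67, 386.89, 3075.81]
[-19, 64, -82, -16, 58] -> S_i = Random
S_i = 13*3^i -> [13, 39, 117, 351, 1053]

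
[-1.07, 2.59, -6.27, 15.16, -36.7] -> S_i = -1.07*(-2.42)^i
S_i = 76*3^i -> [76, 228, 684, 2052, 6156]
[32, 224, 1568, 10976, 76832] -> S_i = 32*7^i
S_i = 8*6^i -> [8, 48, 288, 1728, 10368]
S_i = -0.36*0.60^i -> [-0.36, -0.22, -0.13, -0.08, -0.05]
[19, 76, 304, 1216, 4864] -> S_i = 19*4^i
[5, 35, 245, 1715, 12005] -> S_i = 5*7^i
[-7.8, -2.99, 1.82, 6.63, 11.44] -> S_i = -7.80 + 4.81*i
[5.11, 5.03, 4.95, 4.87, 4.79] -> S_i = 5.11 + -0.08*i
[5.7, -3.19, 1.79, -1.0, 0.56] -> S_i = 5.70*(-0.56)^i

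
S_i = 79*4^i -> [79, 316, 1264, 5056, 20224]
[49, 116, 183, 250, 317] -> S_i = 49 + 67*i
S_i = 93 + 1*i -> [93, 94, 95, 96, 97]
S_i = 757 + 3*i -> [757, 760, 763, 766, 769]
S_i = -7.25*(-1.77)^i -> [-7.25, 12.83, -22.71, 40.2, -71.16]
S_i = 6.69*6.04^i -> [6.69, 40.41, 244.06, 1474.13, 8903.77]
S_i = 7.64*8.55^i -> [7.64, 65.32, 558.5, 4775.2, 40827.97]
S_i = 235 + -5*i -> [235, 230, 225, 220, 215]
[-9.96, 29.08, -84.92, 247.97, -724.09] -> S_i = -9.96*(-2.92)^i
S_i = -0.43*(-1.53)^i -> [-0.43, 0.66, -1.01, 1.54, -2.36]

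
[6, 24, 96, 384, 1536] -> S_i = 6*4^i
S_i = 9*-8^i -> [9, -72, 576, -4608, 36864]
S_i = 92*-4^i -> [92, -368, 1472, -5888, 23552]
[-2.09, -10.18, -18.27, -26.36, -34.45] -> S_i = -2.09 + -8.09*i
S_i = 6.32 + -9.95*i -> [6.32, -3.63, -13.58, -23.53, -33.48]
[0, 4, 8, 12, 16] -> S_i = 0 + 4*i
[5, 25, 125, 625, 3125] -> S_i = 5*5^i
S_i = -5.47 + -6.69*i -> [-5.47, -12.16, -18.85, -25.54, -32.23]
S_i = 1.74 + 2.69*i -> [1.74, 4.43, 7.12, 9.81, 12.5]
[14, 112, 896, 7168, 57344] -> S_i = 14*8^i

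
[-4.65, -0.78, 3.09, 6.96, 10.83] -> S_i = -4.65 + 3.87*i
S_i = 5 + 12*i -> [5, 17, 29, 41, 53]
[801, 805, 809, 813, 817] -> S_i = 801 + 4*i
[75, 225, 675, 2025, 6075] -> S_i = 75*3^i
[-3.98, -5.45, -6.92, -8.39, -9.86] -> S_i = -3.98 + -1.47*i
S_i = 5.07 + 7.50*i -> [5.07, 12.57, 20.07, 27.57, 35.07]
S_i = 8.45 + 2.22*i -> [8.45, 10.67, 12.89, 15.11, 17.33]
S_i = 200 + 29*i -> [200, 229, 258, 287, 316]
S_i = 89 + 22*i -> [89, 111, 133, 155, 177]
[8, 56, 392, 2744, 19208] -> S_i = 8*7^i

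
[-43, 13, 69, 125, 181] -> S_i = -43 + 56*i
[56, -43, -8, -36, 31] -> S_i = Random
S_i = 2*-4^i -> [2, -8, 32, -128, 512]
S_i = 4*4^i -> [4, 16, 64, 256, 1024]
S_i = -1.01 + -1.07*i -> [-1.01, -2.08, -3.15, -4.22, -5.29]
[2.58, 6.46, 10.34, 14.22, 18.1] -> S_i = 2.58 + 3.88*i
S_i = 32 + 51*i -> [32, 83, 134, 185, 236]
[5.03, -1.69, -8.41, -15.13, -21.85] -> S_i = 5.03 + -6.72*i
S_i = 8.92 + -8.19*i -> [8.92, 0.73, -7.46, -15.65, -23.84]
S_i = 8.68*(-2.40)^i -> [8.68, -20.83, 50.0, -119.99, 287.98]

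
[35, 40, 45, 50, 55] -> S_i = 35 + 5*i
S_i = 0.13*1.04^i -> [0.13, 0.14, 0.14, 0.15, 0.15]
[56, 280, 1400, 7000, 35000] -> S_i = 56*5^i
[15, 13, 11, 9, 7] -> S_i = 15 + -2*i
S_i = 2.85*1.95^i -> [2.85, 5.56, 10.84, 21.13, 41.21]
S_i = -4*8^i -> [-4, -32, -256, -2048, -16384]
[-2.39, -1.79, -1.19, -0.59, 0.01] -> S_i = -2.39 + 0.60*i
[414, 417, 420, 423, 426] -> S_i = 414 + 3*i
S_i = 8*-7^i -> [8, -56, 392, -2744, 19208]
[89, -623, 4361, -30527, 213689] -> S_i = 89*-7^i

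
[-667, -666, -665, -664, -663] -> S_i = -667 + 1*i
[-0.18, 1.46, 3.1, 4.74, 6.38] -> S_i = -0.18 + 1.64*i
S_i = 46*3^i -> [46, 138, 414, 1242, 3726]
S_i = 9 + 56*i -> [9, 65, 121, 177, 233]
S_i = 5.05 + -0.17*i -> [5.05, 4.88, 4.71, 4.54, 4.37]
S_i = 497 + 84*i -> [497, 581, 665, 749, 833]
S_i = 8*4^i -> [8, 32, 128, 512, 2048]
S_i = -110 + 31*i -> [-110, -79, -48, -17, 14]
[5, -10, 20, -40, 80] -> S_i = 5*-2^i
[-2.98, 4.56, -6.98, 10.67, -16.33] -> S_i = -2.98*(-1.53)^i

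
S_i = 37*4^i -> [37, 148, 592, 2368, 9472]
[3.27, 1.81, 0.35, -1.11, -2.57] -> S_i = 3.27 + -1.46*i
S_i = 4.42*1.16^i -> [4.42, 5.13, 5.95, 6.9, 8.0]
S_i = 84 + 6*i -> [84, 90, 96, 102, 108]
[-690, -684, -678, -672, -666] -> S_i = -690 + 6*i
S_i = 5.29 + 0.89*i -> [5.29, 6.18, 7.07, 7.96, 8.85]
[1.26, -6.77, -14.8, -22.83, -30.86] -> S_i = 1.26 + -8.03*i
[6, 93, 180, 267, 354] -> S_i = 6 + 87*i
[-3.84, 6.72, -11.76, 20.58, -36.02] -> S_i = -3.84*(-1.75)^i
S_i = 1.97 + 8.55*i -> [1.97, 10.52, 19.07, 27.62, 36.17]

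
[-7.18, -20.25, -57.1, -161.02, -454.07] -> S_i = -7.18*2.82^i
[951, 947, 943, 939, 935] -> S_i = 951 + -4*i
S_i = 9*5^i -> [9, 45, 225, 1125, 5625]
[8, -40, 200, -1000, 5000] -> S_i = 8*-5^i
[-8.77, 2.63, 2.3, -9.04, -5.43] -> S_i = Random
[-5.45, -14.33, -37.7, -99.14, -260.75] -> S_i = -5.45*2.63^i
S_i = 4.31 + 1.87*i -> [4.31, 6.18, 8.05, 9.92, 11.79]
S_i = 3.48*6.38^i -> [3.48, 22.2, 141.65, 903.74, 5765.83]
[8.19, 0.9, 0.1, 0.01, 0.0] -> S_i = 8.19*0.11^i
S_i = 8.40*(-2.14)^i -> [8.4, -17.98, 38.47, -82.32, 176.17]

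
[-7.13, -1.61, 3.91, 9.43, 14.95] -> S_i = -7.13 + 5.52*i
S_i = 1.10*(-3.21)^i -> [1.1, -3.53, 11.33, -36.38, 116.79]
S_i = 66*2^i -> [66, 132, 264, 528, 1056]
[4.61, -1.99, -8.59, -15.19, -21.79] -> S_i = 4.61 + -6.60*i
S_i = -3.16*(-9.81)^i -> [-3.16, 31.0, -304.11, 2983.28, -29265.98]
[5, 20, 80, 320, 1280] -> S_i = 5*4^i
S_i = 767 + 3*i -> [767, 770, 773, 776, 779]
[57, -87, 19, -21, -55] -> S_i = Random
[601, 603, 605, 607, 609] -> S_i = 601 + 2*i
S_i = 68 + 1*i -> [68, 69, 70, 71, 72]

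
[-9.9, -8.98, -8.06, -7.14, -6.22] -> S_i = -9.90 + 0.92*i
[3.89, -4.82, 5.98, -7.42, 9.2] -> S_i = 3.89*(-1.24)^i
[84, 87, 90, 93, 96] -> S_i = 84 + 3*i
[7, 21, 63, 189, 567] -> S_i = 7*3^i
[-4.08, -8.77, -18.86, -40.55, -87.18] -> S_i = -4.08*2.15^i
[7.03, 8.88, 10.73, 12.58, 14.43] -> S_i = 7.03 + 1.85*i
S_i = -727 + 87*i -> [-727, -640, -553, -466, -379]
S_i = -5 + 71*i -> [-5, 66, 137, 208, 279]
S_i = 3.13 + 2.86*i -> [3.13, 5.99, 8.85, 11.71, 14.57]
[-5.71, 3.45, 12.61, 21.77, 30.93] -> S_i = -5.71 + 9.16*i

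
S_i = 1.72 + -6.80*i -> [1.72, -5.08, -11.88, -18.68, -25.48]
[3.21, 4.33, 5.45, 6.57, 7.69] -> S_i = 3.21 + 1.12*i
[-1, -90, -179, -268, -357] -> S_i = -1 + -89*i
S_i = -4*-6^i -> [-4, 24, -144, 864, -5184]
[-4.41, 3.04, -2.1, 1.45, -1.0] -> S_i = -4.41*(-0.69)^i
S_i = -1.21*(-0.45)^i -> [-1.21, 0.54, -0.25, 0.11, -0.05]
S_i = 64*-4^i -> [64, -256, 1024, -4096, 16384]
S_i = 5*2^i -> [5, 10, 20, 40, 80]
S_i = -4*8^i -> [-4, -32, -256, -2048, -16384]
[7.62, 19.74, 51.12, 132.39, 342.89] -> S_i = 7.62*2.59^i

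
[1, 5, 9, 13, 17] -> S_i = 1 + 4*i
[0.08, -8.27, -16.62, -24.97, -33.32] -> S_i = 0.08 + -8.35*i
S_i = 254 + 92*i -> [254, 346, 438, 530, 622]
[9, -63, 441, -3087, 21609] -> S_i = 9*-7^i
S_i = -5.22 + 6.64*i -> [-5.22, 1.42, 8.06, 14.7, 21.34]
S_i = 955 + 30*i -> [955, 985, 1015, 1045, 1075]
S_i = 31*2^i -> [31, 62, 124, 248, 496]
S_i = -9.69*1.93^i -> [-9.69, -18.7, -36.09, -69.66, -134.45]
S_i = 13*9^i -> [13, 117, 1053, 9477, 85293]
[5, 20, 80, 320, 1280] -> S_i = 5*4^i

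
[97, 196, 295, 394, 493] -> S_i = 97 + 99*i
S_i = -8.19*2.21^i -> [-8.19, -18.1, -40.0, -88.4, -195.37]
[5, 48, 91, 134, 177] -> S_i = 5 + 43*i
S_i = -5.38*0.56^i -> [-5.38, -3.01, -1.69, -0.94, -0.53]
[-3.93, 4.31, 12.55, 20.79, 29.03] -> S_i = -3.93 + 8.24*i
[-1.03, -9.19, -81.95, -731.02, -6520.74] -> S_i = -1.03*8.92^i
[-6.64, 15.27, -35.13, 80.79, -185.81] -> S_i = -6.64*(-2.30)^i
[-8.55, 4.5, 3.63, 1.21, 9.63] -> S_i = Random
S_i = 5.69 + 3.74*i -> [5.69, 9.43, 13.17, 16.91, 20.65]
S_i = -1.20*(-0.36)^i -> [-1.2, 0.43, -0.16, 0.06, -0.02]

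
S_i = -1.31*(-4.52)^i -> [-1.31, 5.92, -26.76, 120.97, -546.8]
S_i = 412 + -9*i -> [412, 403, 394, 385, 376]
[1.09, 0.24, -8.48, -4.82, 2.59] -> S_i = Random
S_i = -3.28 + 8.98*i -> [-3.28, 5.7, 14.68, 23.66, 32.64]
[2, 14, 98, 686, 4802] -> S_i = 2*7^i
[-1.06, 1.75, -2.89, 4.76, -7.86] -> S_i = -1.06*(-1.65)^i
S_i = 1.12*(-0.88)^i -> [1.12, -0.99, 0.87, -0.76, 0.67]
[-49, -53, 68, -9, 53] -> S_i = Random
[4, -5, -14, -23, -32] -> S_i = 4 + -9*i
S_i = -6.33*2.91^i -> [-6.33, -18.42, -53.6, -155.98, -453.92]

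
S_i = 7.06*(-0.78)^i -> [7.06, -5.51, 4.3, -3.35, 2.61]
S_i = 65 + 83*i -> [65, 148, 231, 314, 397]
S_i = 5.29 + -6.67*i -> [5.29, -1.38, -8.05, -14.72, -21.39]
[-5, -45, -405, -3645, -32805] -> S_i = -5*9^i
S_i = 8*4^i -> [8, 32, 128, 512, 2048]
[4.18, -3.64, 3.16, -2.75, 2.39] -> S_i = 4.18*(-0.87)^i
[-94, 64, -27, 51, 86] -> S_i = Random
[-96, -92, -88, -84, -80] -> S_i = -96 + 4*i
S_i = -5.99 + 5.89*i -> [-5.99, -0.1, 5.79, 11.68, 17.57]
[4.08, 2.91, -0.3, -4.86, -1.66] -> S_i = Random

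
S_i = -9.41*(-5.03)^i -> [-9.41, 47.33, -238.08, 1197.55, -6023.68]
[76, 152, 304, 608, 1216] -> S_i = 76*2^i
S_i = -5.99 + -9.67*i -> [-5.99, -15.66, -25.33, -35.0, -44.67]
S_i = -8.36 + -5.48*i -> [-8.36, -13.84, -19.32, -24.8, -30.28]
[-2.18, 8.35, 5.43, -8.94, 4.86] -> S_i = Random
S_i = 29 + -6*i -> [29, 23, 17, 11, 5]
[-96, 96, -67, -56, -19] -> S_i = Random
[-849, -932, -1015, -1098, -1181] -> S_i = -849 + -83*i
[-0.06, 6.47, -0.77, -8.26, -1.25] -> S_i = Random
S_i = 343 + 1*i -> [343, 344, 345, 346, 347]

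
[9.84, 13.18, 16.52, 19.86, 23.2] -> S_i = 9.84 + 3.34*i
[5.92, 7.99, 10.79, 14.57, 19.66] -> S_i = 5.92*1.35^i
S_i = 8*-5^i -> [8, -40, 200, -1000, 5000]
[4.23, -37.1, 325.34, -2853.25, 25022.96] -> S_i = 4.23*(-8.77)^i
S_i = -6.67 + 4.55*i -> [-6.67, -2.12, 2.43, 6.98, 11.53]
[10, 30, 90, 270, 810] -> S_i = 10*3^i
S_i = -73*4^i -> [-73, -292, -1168, -4672, -18688]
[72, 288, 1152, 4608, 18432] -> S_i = 72*4^i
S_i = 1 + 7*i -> [1, 8, 15, 22, 29]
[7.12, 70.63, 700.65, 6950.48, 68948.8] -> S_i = 7.12*9.92^i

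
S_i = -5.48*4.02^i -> [-5.48, -22.03, -88.56, -356.01, -1431.15]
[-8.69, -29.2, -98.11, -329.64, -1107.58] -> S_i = -8.69*3.36^i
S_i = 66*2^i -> [66, 132, 264, 528, 1056]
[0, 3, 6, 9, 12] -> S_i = 0 + 3*i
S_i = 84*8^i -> [84, 672, 5376, 43008, 344064]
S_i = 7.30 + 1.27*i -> [7.3, 8.57, 9.84, 11.11, 12.38]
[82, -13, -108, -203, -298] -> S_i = 82 + -95*i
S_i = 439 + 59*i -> [439, 498, 557, 616, 675]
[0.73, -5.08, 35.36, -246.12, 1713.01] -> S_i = 0.73*(-6.96)^i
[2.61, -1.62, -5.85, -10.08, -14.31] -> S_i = 2.61 + -4.23*i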